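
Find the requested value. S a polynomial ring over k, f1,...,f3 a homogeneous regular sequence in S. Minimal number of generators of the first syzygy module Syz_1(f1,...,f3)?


Regular sequence => Koszul complex is the minimal free resolution.
Syz_1 minimally generated by Koszul relations f_i*e_j - f_j*e_i (i<j): mu(Syz_1) = beta_2 = C(m,2) = m(m-1)/2
m=3
3*2/2 = 3


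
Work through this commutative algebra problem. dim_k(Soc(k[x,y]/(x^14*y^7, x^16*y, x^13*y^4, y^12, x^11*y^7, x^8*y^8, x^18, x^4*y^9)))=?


Socle = ann(m) = span of standard monomials u with x*u, y*u in I (staircase corners).
Redundant generators: x^14*y^7
Minimal generators: x^18, x^16*y, x^13*y^4, x^11*y^7, x^8*y^8, x^4*y^9, y^12
Corners: x^3y^11, x^7y^8, x^10y^7, x^12y^6, x^15y^3, x^17
Socle dim=6


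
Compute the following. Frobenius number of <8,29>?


gcd(8,29)=1 => F=ab-a-b=8*29-8-29=232-37=195


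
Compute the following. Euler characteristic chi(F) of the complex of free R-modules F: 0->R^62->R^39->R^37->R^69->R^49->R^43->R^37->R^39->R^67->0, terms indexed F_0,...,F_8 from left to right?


chi = sum (-1)^i * rank:
(-1)^0*62=62
(-1)^1*39=-39
(-1)^2*37=37
(-1)^3*69=-69
(-1)^4*49=49
(-1)^5*43=-43
(-1)^6*37=37
(-1)^7*39=-39
(-1)^8*67=67
chi=62


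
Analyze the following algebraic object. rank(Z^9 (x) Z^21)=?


rank(M(x)N) = rank(M)*rank(N)
9*21 = 189


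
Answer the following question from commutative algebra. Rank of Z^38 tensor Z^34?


rank(M(x)N) = rank(M)*rank(N)
38*34 = 1292


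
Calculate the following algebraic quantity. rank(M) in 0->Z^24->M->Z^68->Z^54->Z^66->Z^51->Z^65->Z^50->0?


Alt sum=0:
(-1)^0*24 + (-1)^1*? + (-1)^2*68 + (-1)^3*54 + (-1)^4*66 + (-1)^5*51 + (-1)^6*65 + (-1)^7*50=0
rank(M)=68


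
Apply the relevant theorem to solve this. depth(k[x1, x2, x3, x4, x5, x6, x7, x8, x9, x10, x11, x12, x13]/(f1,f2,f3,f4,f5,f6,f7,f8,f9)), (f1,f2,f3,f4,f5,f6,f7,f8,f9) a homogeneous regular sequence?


depth(R)=13
depth(R/I)=13-9=4


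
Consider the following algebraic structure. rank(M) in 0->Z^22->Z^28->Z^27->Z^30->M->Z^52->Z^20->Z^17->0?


Alt sum=0:
(-1)^0*22 + (-1)^1*28 + (-1)^2*27 + (-1)^3*30 + (-1)^4*? + (-1)^5*52 + (-1)^6*20 + (-1)^7*17=0
rank(M)=58


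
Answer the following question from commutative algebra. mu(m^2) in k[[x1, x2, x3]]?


C(n+d-1,d)=C(4,2)=6


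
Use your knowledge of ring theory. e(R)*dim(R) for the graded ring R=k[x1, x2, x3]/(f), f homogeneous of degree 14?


e(R)=deg(f)=14, dim(R)=3-1=2
e*dim=14*2=28


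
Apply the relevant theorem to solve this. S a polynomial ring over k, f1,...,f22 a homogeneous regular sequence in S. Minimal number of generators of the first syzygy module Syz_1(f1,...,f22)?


Regular sequence => Koszul complex is the minimal free resolution.
Syz_1 minimally generated by Koszul relations f_i*e_j - f_j*e_i (i<j): mu(Syz_1) = beta_2 = C(m,2) = m(m-1)/2
m=22
22*21/2 = 231


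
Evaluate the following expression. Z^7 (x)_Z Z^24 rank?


rank(M(x)N) = rank(M)*rank(N)
7*24 = 168


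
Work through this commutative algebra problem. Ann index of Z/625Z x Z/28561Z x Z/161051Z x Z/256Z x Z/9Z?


Exponent = lcm of the cyclic orders; pairwise coprime => product.
5^4*13^4*11^5*2^8*3^2=625*28561*161051*256*9=6623679759840000


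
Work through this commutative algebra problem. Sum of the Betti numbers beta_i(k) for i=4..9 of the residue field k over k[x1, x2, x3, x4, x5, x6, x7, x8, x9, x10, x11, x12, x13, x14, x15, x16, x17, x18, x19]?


Koszul resolution: beta_i(k)=C(n,i), n=19
C(19,4)=3876, C(19,5)=11628, C(19,6)=27132, C(19,7)=50388, C(19,8)=75582, C(19,9)=92378
Sum=260984


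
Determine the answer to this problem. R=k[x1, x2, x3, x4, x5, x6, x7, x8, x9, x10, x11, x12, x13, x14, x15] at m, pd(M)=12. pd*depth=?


pd+depth=15
depth=15-12=3
pd*depth=12*3=36


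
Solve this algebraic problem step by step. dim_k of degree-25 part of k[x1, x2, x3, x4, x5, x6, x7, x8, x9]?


C(d+n-1,n-1)=C(33,8)=13884156


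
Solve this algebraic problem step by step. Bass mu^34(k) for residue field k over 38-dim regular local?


C(n,i)=C(38,34)=73815


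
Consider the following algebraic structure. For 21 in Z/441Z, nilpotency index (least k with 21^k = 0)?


21^k mod 441:
k=1: 21
k=2: 0
First zero at k = 2


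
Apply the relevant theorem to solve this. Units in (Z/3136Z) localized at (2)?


Local ring = Z/64Z.
phi(64) = 2^5*(2-1) = 32


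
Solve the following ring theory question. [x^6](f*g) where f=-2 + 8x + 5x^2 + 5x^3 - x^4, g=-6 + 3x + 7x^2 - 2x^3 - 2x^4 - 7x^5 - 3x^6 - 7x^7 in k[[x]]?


[x^6] = sum a_i*b_j, i+j=6
  -2*-3=6
  8*-7=-56
  5*-2=-10
  5*-2=-10
  -1*7=-7
Sum=-77


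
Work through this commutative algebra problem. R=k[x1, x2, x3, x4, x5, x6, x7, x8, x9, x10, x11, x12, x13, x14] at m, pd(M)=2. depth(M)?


pd+depth=depth(R)=14
depth=14-2=12


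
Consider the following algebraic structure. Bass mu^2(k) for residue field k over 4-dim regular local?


C(n,i)=C(4,2)=6


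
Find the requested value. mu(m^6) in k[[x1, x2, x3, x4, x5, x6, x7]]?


C(n+d-1,d)=C(12,6)=924


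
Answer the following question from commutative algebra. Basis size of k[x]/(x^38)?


Basis: 1,x,...,x^37
dim=38


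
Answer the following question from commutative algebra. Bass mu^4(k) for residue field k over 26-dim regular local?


C(n,i)=C(26,4)=14950


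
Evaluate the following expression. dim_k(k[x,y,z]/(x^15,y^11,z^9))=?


Basis: x^iy^jz^k, i<15,j<11,k<9
15*11*9=1485


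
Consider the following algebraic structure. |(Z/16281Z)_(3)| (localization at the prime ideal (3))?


3-primary part: 16281=3^5*67
Size=3^5=243


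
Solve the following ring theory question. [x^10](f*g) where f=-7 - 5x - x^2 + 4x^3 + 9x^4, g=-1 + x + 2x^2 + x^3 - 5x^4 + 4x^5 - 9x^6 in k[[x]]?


[x^10] = sum a_i*b_j, i+j=10
  9*-9=-81
Sum=-81


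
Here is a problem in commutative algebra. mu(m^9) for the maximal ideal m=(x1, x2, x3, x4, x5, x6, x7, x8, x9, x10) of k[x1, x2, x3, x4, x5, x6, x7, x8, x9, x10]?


Graded Nakayama: mu(m^d) = dim_k (m^d/m^(d+1)) = #degree-9 monomials in 10 vars
C(n+d-1,d)=C(18,9)=48620


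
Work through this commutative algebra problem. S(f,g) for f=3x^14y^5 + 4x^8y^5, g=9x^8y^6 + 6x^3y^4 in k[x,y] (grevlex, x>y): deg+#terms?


LT(f)=3x^14y^5, LT(g)=9x^8y^6
lcm(LM)=x^14y^6
S(f,g) (scaled by 27 to clear denominators) = 9y*f - 3x^6*g = 36x^8y^6 - 18x^9y^4
2 terms, deg 14.
14+2=16


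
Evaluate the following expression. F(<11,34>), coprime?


gcd(11,34)=1 => F=ab-a-b=11*34-11-34=374-45=329


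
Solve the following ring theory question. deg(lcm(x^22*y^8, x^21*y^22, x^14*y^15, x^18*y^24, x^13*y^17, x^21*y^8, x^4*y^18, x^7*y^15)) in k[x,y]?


lcm = componentwise max:
x: max(22,21,14,18,13,21,4,7)=22
y: max(8,22,15,24,17,8,18,15)=24
Total=22+24=46


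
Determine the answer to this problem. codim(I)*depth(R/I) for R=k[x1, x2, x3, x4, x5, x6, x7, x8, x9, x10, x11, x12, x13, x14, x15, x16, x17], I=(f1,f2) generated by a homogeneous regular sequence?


codim=2, depth=dim(R/I)=17-2=15
Product=2*15=30


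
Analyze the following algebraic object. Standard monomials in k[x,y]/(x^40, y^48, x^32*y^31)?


k[x,y]/I, I = (x^40, y^48, x^32*y^31)
Rect: 40x48=1920. Corner: (40-32)x(48-31)=136.
dim = 1920-136 = 1784


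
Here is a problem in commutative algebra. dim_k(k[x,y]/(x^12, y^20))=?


Basis: x^i*y^j, i<12, j<20
12*20=240


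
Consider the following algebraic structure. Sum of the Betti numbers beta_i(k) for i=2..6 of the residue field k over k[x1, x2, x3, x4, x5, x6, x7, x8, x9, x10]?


Koszul resolution: beta_i(k)=C(n,i), n=10
C(10,2)=45, C(10,3)=120, C(10,4)=210, C(10,5)=252, C(10,6)=210
Sum=837


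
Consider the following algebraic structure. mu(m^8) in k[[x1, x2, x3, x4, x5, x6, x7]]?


C(n+d-1,d)=C(14,8)=3003


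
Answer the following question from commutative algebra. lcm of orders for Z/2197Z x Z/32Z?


Exponent = lcm of the cyclic orders; pairwise coprime => product.
13^3*2^5=2197*32=70304


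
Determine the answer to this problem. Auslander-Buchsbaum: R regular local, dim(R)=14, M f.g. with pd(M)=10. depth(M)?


pd+depth=depth(R)=14
depth=14-10=4


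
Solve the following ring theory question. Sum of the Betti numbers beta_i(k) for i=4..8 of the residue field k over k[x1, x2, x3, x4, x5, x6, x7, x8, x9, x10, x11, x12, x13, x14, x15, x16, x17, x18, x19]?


Koszul resolution: beta_i(k)=C(n,i), n=19
C(19,4)=3876, C(19,5)=11628, C(19,6)=27132, C(19,7)=50388, C(19,8)=75582
Sum=168606


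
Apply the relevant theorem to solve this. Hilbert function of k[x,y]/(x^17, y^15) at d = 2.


k[x,y], I = (x^17, y^15), d = 2
Need i < 17 and d-i < 15.
Range: 0 <= i <= 2.
H(2) = 3


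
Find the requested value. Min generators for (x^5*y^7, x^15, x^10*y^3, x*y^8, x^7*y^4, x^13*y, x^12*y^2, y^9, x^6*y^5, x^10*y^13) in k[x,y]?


Remove redundant (divisible by others).
x^10*y^13 redundant.
Min: x^15, x^13*y, x^12*y^2, x^10*y^3, x^7*y^4, x^6*y^5, x^5*y^7, x*y^8, y^9
Count=9


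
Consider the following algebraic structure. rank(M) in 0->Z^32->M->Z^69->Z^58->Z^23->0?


Alt sum=0:
(-1)^0*32 + (-1)^1*? + (-1)^2*69 + (-1)^3*58 + (-1)^4*23=0
rank(M)=66


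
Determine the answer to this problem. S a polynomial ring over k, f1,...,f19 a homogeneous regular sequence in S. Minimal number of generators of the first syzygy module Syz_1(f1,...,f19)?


Regular sequence => Koszul complex is the minimal free resolution.
Syz_1 minimally generated by Koszul relations f_i*e_j - f_j*e_i (i<j): mu(Syz_1) = beta_2 = C(m,2) = m(m-1)/2
m=19
19*18/2 = 171


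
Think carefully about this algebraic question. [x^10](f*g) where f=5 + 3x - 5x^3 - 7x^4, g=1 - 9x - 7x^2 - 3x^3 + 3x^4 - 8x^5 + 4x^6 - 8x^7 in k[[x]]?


[x^10] = sum a_i*b_j, i+j=10
  -5*-8=40
  -7*4=-28
Sum=12


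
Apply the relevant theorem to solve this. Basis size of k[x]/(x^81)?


Basis: 1,x,...,x^80
dim=81


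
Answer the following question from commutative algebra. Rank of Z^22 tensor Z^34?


rank(M(x)N) = rank(M)*rank(N)
22*34 = 748


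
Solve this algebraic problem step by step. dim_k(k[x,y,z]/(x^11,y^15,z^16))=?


Basis: x^iy^jz^k, i<11,j<15,k<16
11*15*16=2640


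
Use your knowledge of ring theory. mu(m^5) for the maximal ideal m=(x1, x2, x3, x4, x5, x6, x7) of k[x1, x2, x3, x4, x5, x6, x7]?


Graded Nakayama: mu(m^d) = dim_k (m^d/m^(d+1)) = #degree-5 monomials in 7 vars
C(n+d-1,d)=C(11,5)=462


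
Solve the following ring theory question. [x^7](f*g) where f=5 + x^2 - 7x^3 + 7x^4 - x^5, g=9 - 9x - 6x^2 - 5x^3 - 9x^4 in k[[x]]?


[x^7] = sum a_i*b_j, i+j=7
  -7*-9=63
  7*-5=-35
  -1*-6=6
Sum=34


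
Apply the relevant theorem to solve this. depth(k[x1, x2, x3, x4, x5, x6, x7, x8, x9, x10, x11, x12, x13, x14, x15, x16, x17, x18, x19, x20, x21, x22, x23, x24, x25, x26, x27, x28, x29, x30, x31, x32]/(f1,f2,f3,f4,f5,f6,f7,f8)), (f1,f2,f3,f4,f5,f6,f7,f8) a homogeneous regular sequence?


depth(R)=32
depth(R/I)=32-8=24


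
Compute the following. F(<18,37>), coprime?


gcd(18,37)=1 => F=ab-a-b=18*37-18-37=666-55=611


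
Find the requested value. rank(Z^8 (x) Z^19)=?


rank(M(x)N) = rank(M)*rank(N)
8*19 = 152


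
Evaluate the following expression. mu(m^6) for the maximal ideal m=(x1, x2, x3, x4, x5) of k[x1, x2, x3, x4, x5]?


Graded Nakayama: mu(m^d) = dim_k (m^d/m^(d+1)) = #degree-6 monomials in 5 vars
C(n+d-1,d)=C(10,6)=210


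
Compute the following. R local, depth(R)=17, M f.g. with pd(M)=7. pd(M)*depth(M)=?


pd+depth=17
depth=17-7=10
pd*depth=7*10=70


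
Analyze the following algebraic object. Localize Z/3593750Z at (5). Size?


5-primary part: 3593750=5^7*46
Size=5^7=78125


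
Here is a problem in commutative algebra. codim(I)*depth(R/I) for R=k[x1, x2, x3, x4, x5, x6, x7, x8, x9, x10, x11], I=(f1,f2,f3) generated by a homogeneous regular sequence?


codim=3, depth=dim(R/I)=11-3=8
Product=3*8=24


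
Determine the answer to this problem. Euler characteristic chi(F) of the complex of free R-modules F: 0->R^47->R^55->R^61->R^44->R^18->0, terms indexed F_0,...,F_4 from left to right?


chi = sum (-1)^i * rank:
(-1)^0*47=47
(-1)^1*55=-55
(-1)^2*61=61
(-1)^3*44=-44
(-1)^4*18=18
chi=27


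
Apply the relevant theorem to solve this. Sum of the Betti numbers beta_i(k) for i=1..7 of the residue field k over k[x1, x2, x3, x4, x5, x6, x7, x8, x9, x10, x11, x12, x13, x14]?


Koszul resolution: beta_i(k)=C(n,i), n=14
C(14,1)=14, C(14,2)=91, C(14,3)=364, C(14,4)=1001, C(14,5)=2002, C(14,6)=3003, C(14,7)=3432
Sum=9907


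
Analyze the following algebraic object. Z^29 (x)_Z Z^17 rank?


rank(M(x)N) = rank(M)*rank(N)
29*17 = 493


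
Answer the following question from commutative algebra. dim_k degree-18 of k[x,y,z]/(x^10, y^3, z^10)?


Need i<10, j<3, k<10 with i+j+k=18.
For each i, j ranges over max(0,18-i-9)..min(2,18-i):
  i=0: j in [9,2] -> 0
  i=1: j in [8,2] -> 0
  i=2: j in [7,2] -> 0
  i=3: j in [6,2] -> 0
  i=4: j in [5,2] -> 0
  i=5: j in [4,2] -> 0
  i=6: j in [3,2] -> 0
  i=7: j in [2,2] -> 1
  i=8: j in [1,2] -> 2
  i=9: j in [0,2] -> 3
H(18) = 0+0+0+0+0+0+0+1+2+3 = 6


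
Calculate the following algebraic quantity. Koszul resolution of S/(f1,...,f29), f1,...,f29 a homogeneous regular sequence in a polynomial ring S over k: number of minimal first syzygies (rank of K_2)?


Regular sequence => Koszul complex is the minimal free resolution.
Syz_1 minimally generated by Koszul relations f_i*e_j - f_j*e_i (i<j): mu(Syz_1) = beta_2 = C(m,2) = m(m-1)/2
m=29
29*28/2 = 406


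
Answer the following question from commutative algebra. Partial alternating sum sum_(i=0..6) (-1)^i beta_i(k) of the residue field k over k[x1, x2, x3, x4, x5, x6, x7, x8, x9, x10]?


Koszul resolution: beta_i(k)=C(n,i), n=10
sum_(i=0..p) (-1)^i C(n,i) = (-1)^p C(n-1,p)
(-1)^6*C(9,6) = (-1)^6*84 = 84


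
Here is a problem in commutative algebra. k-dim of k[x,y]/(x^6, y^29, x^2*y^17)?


k[x,y]/I, I = (x^6, y^29, x^2*y^17)
Rect: 6x29=174. Corner: (6-2)x(29-17)=48.
dim = 174-48 = 126


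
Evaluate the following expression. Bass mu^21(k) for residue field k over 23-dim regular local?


C(n,i)=C(23,21)=253


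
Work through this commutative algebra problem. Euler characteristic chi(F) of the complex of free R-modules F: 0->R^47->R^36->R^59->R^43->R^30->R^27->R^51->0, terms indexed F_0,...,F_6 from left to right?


chi = sum (-1)^i * rank:
(-1)^0*47=47
(-1)^1*36=-36
(-1)^2*59=59
(-1)^3*43=-43
(-1)^4*30=30
(-1)^5*27=-27
(-1)^6*51=51
chi=81


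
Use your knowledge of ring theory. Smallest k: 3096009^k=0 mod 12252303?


3096009^k mod 12252303:
k=1: 3096009
k=2: 1035909
k=3: 8501598
k=4: 1750329
k=5: 0
First zero at k = 5


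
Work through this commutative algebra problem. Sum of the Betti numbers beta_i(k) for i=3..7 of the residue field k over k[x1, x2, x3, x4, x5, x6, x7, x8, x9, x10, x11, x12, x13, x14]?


Koszul resolution: beta_i(k)=C(n,i), n=14
C(14,3)=364, C(14,4)=1001, C(14,5)=2002, C(14,6)=3003, C(14,7)=3432
Sum=9802


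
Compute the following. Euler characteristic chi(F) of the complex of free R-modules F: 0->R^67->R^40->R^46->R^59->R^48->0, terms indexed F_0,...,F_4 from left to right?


chi = sum (-1)^i * rank:
(-1)^0*67=67
(-1)^1*40=-40
(-1)^2*46=46
(-1)^3*59=-59
(-1)^4*48=48
chi=62


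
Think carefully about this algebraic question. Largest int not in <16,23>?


gcd(16,23)=1 => F=ab-a-b=16*23-16-23=368-39=329


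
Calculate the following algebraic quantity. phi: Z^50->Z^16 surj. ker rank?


rank(ker) = 50-16 = 34


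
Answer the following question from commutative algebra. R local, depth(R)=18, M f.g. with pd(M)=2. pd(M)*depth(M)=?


pd+depth=18
depth=18-2=16
pd*depth=2*16=32


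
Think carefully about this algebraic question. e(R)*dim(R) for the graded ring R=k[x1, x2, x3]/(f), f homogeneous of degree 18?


e(R)=deg(f)=18, dim(R)=3-1=2
e*dim=18*2=36


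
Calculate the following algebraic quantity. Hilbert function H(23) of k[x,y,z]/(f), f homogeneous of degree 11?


C(25,2)-C(14,2)=300-91=209


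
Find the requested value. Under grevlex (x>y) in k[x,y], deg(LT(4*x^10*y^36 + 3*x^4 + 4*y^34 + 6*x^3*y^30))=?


LT: 4*x^10*y^36
deg_x=10, deg_y=36
Total=10+36=46


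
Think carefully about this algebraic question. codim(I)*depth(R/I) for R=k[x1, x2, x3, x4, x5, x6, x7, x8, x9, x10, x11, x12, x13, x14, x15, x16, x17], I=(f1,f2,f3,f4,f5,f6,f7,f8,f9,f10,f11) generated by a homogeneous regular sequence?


codim=11, depth=dim(R/I)=17-11=6
Product=11*6=66


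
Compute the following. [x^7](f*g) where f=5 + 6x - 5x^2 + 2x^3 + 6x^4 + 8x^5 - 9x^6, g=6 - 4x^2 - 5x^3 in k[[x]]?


[x^7] = sum a_i*b_j, i+j=7
  6*-5=-30
  8*-4=-32
Sum=-62


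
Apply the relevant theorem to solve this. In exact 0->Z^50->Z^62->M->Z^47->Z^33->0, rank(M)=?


Alt sum=0:
(-1)^0*50 + (-1)^1*62 + (-1)^2*? + (-1)^3*47 + (-1)^4*33=0
rank(M)=26


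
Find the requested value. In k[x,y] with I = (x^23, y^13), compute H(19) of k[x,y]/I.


k[x,y], I = (x^23, y^13), d = 19
Need i < 23 and d-i < 13.
Range: 7 <= i <= 19.
H(19) = 13


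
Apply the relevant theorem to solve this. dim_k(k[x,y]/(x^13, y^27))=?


Basis: x^i*y^j, i<13, j<27
13*27=351


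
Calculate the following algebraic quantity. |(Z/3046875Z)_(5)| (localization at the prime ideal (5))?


5-primary part: 3046875=5^7*39
Size=5^7=78125


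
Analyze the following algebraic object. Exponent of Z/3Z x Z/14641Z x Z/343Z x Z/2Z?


Exponent = lcm of the cyclic orders; pairwise coprime => product.
3^1*11^4*7^3*2^1=3*14641*343*2=30131178


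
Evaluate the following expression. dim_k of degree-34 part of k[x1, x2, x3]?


C(d+n-1,n-1)=C(36,2)=630


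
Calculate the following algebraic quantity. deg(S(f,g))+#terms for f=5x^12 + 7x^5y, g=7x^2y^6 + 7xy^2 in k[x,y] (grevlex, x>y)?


LT(f)=5x^12, LT(g)=7x^2y^6
lcm(LM)=x^12y^6
S(f,g) (scaled by 35 to clear denominators) = 7y^6*f - 5x^10*g = -35x^11y^2 + 49x^5y^7
2 terms, deg 13.
13+2=15


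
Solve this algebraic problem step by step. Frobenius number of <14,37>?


gcd(14,37)=1 => F=ab-a-b=14*37-14-37=518-51=467


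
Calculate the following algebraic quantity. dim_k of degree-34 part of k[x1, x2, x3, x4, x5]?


C(d+n-1,n-1)=C(38,4)=73815


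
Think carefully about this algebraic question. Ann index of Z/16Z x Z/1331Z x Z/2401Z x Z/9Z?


Exponent = lcm of the cyclic orders; pairwise coprime => product.
2^4*11^3*7^4*3^2=16*1331*2401*9=460185264


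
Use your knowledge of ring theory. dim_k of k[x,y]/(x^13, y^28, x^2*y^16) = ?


k[x,y]/I, I = (x^13, y^28, x^2*y^16)
Rect: 13x28=364. Corner: (13-2)x(28-16)=132.
dim = 364-132 = 232


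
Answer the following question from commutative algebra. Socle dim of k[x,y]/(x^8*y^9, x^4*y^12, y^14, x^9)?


Socle = ann(m) = span of standard monomials u with x*u, y*u in I (staircase corners).
Minimal generators: x^9, x^8*y^9, x^4*y^12, y^14
Corners: x^3y^13, x^7y^11, x^8y^8
Socle dim=3


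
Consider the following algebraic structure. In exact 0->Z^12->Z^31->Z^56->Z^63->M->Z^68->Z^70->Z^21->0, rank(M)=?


Alt sum=0:
(-1)^0*12 + (-1)^1*31 + (-1)^2*56 + (-1)^3*63 + (-1)^4*? + (-1)^5*68 + (-1)^6*70 + (-1)^7*21=0
rank(M)=45


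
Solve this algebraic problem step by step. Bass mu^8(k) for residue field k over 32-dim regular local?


C(n,i)=C(32,8)=10518300


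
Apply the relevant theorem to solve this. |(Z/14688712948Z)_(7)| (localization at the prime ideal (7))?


7-primary part: 14688712948=7^10*52
Size=7^10=282475249


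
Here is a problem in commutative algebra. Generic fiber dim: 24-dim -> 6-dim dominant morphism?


dim(fiber)=dim(X)-dim(Y)=24-6=18


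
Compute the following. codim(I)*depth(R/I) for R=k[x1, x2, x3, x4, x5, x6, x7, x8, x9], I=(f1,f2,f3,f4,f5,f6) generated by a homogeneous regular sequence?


codim=6, depth=dim(R/I)=9-6=3
Product=6*3=18


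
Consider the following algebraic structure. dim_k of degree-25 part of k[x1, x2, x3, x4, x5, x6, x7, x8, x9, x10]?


C(d+n-1,n-1)=C(34,9)=52451256


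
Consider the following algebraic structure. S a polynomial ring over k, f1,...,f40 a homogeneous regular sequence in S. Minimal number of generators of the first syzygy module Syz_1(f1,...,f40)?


Regular sequence => Koszul complex is the minimal free resolution.
Syz_1 minimally generated by Koszul relations f_i*e_j - f_j*e_i (i<j): mu(Syz_1) = beta_2 = C(m,2) = m(m-1)/2
m=40
40*39/2 = 780


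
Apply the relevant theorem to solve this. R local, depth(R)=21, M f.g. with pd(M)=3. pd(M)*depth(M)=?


pd+depth=21
depth=21-3=18
pd*depth=3*18=54


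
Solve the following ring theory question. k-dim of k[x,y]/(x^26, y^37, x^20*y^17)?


k[x,y]/I, I = (x^26, y^37, x^20*y^17)
Rect: 26x37=962. Corner: (26-20)x(37-17)=120.
dim = 962-120 = 842


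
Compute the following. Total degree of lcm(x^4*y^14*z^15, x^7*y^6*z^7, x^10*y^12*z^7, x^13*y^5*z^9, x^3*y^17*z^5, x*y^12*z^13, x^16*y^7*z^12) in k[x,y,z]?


lcm = componentwise max:
x: max(4,7,10,13,3,1,16)=16
y: max(14,6,12,5,17,12,7)=17
z: max(15,7,7,9,5,13,12)=15
Total=16+17+15=48


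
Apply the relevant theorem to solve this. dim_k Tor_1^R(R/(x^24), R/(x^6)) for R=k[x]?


Tor_1(R/I,R/J)=(I cap J)/IJ=(x^24)/(x^30)
dim=30-24=min(24,6)=6


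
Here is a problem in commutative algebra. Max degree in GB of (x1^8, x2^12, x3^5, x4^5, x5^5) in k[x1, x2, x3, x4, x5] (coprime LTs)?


Pure powers, coprime LTs => already GB.
Degrees: 8, 12, 5, 5, 5
Max=12


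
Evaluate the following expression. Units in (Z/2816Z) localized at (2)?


Local ring = Z/256Z.
phi(256) = 2^7*(2-1) = 128


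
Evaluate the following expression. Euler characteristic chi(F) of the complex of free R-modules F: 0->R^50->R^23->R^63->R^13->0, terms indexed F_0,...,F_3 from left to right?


chi = sum (-1)^i * rank:
(-1)^0*50=50
(-1)^1*23=-23
(-1)^2*63=63
(-1)^3*13=-13
chi=77


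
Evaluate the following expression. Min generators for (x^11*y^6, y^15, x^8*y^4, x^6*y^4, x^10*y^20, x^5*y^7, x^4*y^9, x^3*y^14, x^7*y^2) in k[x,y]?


Remove redundant (divisible by others).
x^10*y^20 redundant.
x^11*y^6 redundant.
x^8*y^4 redundant.
Min: x^7*y^2, x^6*y^4, x^5*y^7, x^4*y^9, x^3*y^14, y^15
Count=6


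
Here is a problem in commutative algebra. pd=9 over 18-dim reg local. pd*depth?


pd+depth=18
depth=18-9=9
pd*depth=9*9=81


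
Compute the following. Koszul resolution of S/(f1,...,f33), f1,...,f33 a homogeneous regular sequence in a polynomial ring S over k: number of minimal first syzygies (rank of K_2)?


Regular sequence => Koszul complex is the minimal free resolution.
Syz_1 minimally generated by Koszul relations f_i*e_j - f_j*e_i (i<j): mu(Syz_1) = beta_2 = C(m,2) = m(m-1)/2
m=33
33*32/2 = 528


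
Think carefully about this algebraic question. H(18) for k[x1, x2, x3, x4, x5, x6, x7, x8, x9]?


C(d+n-1,n-1)=C(26,8)=1562275


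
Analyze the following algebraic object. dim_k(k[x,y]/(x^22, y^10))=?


Basis: x^i*y^j, i<22, j<10
22*10=220


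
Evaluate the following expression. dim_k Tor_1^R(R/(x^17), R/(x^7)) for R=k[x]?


Tor_1(R/I,R/J)=(I cap J)/IJ=(x^17)/(x^24)
dim=24-17=min(17,7)=7


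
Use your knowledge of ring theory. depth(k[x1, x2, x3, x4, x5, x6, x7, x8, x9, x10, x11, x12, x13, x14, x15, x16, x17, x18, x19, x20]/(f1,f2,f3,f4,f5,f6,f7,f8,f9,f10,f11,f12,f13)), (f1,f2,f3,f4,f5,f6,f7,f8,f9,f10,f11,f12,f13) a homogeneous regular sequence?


depth(R)=20
depth(R/I)=20-13=7


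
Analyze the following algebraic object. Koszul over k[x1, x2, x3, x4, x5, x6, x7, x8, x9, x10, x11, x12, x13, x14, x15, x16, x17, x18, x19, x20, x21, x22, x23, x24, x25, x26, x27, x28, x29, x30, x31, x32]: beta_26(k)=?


C(n,i)=C(32,26)=906192


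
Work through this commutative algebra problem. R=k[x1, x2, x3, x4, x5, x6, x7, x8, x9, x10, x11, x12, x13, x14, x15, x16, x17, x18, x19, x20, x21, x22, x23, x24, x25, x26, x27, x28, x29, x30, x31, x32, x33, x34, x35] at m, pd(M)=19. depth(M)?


pd+depth=depth(R)=35
depth=35-19=16


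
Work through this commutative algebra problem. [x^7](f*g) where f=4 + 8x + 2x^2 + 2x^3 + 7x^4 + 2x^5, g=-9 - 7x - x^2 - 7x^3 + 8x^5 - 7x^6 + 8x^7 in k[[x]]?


[x^7] = sum a_i*b_j, i+j=7
  4*8=32
  8*-7=-56
  2*8=16
  7*-7=-49
  2*-1=-2
Sum=-59


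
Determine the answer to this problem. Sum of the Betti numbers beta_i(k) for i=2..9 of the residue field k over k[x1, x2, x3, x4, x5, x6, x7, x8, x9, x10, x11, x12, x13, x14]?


Koszul resolution: beta_i(k)=C(n,i), n=14
C(14,2)=91, C(14,3)=364, C(14,4)=1001, C(14,5)=2002, C(14,6)=3003, C(14,7)=3432, C(14,8)=3003, C(14,9)=2002
Sum=14898


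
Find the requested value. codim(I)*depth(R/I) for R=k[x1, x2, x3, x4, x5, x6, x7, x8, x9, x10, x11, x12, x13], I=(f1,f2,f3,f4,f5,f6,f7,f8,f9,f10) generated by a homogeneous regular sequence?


codim=10, depth=dim(R/I)=13-10=3
Product=10*3=30


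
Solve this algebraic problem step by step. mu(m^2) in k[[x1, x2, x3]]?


C(n+d-1,d)=C(4,2)=6


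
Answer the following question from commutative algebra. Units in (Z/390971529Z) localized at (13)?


Local ring = Z/4826809Z.
phi(4826809) = 13^5*(13-1) = 4455516


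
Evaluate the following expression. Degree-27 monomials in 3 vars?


C(d+n-1,n-1)=C(29,2)=406


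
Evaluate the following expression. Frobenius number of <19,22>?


gcd(19,22)=1 => F=ab-a-b=19*22-19-22=418-41=377


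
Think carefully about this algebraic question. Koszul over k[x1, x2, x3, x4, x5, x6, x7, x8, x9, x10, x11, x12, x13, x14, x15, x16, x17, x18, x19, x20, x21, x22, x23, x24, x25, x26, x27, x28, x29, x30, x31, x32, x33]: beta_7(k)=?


C(n,i)=C(33,7)=4272048


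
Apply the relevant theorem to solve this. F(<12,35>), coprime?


gcd(12,35)=1 => F=ab-a-b=12*35-12-35=420-47=373


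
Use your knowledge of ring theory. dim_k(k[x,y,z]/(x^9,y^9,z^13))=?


Basis: x^iy^jz^k, i<9,j<9,k<13
9*9*13=1053


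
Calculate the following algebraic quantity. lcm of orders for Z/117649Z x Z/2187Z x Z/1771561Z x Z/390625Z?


Exponent = lcm of the cyclic orders; pairwise coprime => product.
7^6*3^7*11^6*5^8=117649*2187*1771561*390625=178054587990094921875


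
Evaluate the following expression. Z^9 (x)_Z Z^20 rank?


rank(M(x)N) = rank(M)*rank(N)
9*20 = 180


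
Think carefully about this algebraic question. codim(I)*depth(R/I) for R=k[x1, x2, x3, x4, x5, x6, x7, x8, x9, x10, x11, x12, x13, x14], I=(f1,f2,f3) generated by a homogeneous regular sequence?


codim=3, depth=dim(R/I)=14-3=11
Product=3*11=33


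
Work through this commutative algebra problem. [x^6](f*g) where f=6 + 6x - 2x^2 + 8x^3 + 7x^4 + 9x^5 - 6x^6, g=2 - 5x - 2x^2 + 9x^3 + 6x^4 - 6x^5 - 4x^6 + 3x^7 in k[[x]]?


[x^6] = sum a_i*b_j, i+j=6
  6*-4=-24
  6*-6=-36
  -2*6=-12
  8*9=72
  7*-2=-14
  9*-5=-45
  -6*2=-12
Sum=-71


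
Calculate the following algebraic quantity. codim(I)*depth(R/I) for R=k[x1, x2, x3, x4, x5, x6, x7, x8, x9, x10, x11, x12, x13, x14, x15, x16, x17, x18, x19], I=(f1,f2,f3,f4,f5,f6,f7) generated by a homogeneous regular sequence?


codim=7, depth=dim(R/I)=19-7=12
Product=7*12=84


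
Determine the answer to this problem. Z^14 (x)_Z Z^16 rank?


rank(M(x)N) = rank(M)*rank(N)
14*16 = 224


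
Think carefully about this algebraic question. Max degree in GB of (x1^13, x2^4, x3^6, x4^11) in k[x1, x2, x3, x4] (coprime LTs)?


Pure powers, coprime LTs => already GB.
Degrees: 13, 4, 6, 11
Max=13


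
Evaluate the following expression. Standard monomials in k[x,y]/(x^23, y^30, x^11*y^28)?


k[x,y]/I, I = (x^23, y^30, x^11*y^28)
Rect: 23x30=690. Corner: (23-11)x(30-28)=24.
dim = 690-24 = 666


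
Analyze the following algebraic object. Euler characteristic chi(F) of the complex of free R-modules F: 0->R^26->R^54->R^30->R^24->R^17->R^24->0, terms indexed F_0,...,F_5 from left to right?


chi = sum (-1)^i * rank:
(-1)^0*26=26
(-1)^1*54=-54
(-1)^2*30=30
(-1)^3*24=-24
(-1)^4*17=17
(-1)^5*24=-24
chi=-29


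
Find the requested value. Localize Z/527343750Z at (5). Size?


5-primary part: 527343750=5^10*54
Size=5^10=9765625


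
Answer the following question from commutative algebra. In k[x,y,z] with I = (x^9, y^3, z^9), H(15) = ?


Need i<9, j<3, k<9 with i+j+k=15.
For each i, j ranges over max(0,15-i-8)..min(2,15-i):
  i=0: j in [7,2] -> 0
  i=1: j in [6,2] -> 0
  i=2: j in [5,2] -> 0
  i=3: j in [4,2] -> 0
  i=4: j in [3,2] -> 0
  i=5: j in [2,2] -> 1
  i=6: j in [1,2] -> 2
  i=7: j in [0,2] -> 3
  i=8: j in [0,2] -> 3
H(15) = 0+0+0+0+0+1+2+3+3 = 9


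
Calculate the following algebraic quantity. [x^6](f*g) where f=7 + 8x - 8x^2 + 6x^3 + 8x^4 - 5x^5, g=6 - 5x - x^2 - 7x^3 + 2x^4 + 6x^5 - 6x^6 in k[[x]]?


[x^6] = sum a_i*b_j, i+j=6
  7*-6=-42
  8*6=48
  -8*2=-16
  6*-7=-42
  8*-1=-8
  -5*-5=25
Sum=-35


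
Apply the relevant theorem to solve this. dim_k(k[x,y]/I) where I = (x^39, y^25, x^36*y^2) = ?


k[x,y]/I, I = (x^39, y^25, x^36*y^2)
Rect: 39x25=975. Corner: (39-36)x(25-2)=69.
dim = 975-69 = 906


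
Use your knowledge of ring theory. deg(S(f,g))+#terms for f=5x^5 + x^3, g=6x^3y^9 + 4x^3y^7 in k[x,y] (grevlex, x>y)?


LT(f)=5x^5, LT(g)=6x^3y^9
lcm(LM)=x^5y^9
S(f,g) (scaled by 30 to clear denominators) = 6y^9*f - 5x^2*g = -20x^5y^7 + 6x^3y^9
2 terms, deg 12.
12+2=14


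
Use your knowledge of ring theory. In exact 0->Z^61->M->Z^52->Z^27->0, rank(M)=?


Alt sum=0:
(-1)^0*61 + (-1)^1*? + (-1)^2*52 + (-1)^3*27=0
rank(M)=86


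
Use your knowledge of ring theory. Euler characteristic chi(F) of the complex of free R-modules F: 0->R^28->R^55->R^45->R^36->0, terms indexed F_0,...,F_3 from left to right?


chi = sum (-1)^i * rank:
(-1)^0*28=28
(-1)^1*55=-55
(-1)^2*45=45
(-1)^3*36=-36
chi=-18


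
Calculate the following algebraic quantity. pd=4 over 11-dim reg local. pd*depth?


pd+depth=11
depth=11-4=7
pd*depth=4*7=28


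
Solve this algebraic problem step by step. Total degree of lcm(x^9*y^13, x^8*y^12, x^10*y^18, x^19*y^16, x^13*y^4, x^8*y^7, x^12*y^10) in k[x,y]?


lcm = componentwise max:
x: max(9,8,10,19,13,8,12)=19
y: max(13,12,18,16,4,7,10)=18
Total=19+18=37


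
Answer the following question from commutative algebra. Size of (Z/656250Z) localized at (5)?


5-primary part: 656250=5^6*42
Size=5^6=15625


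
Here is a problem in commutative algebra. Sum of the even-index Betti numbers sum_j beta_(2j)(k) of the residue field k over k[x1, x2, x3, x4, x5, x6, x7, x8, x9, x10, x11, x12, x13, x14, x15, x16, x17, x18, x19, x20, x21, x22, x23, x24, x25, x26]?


Koszul resolution: beta_i(k)=C(n,i), n=26
sum_even C(26,i) = 2^(n-1) = 2^25 = 33554432


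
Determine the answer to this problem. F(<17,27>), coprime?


gcd(17,27)=1 => F=ab-a-b=17*27-17-27=459-44=415


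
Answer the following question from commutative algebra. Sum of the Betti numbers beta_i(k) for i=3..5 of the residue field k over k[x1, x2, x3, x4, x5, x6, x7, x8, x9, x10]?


Koszul resolution: beta_i(k)=C(n,i), n=10
C(10,3)=120, C(10,4)=210, C(10,5)=252
Sum=582


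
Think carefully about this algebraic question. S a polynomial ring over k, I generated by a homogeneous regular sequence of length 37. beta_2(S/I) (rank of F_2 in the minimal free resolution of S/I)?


Regular sequence => Koszul complex is the minimal free resolution.
Syz_1 minimally generated by Koszul relations f_i*e_j - f_j*e_i (i<j): mu(Syz_1) = beta_2 = C(m,2) = m(m-1)/2
m=37
37*36/2 = 666


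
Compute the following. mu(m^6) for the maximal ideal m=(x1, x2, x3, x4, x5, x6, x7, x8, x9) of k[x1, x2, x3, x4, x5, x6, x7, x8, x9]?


Graded Nakayama: mu(m^d) = dim_k (m^d/m^(d+1)) = #degree-6 monomials in 9 vars
C(n+d-1,d)=C(14,6)=3003


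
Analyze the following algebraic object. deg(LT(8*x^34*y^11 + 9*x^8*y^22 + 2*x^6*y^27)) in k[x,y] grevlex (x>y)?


LT: 8*x^34*y^11
deg_x=34, deg_y=11
Total=34+11=45


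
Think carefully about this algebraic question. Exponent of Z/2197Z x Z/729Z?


Exponent = lcm of the cyclic orders; pairwise coprime => product.
13^3*3^6=2197*729=1601613


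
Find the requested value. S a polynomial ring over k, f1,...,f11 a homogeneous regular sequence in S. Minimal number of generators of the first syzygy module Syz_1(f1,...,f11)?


Regular sequence => Koszul complex is the minimal free resolution.
Syz_1 minimally generated by Koszul relations f_i*e_j - f_j*e_i (i<j): mu(Syz_1) = beta_2 = C(m,2) = m(m-1)/2
m=11
11*10/2 = 55


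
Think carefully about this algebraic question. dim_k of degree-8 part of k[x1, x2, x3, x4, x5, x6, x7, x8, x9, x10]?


C(d+n-1,n-1)=C(17,9)=24310


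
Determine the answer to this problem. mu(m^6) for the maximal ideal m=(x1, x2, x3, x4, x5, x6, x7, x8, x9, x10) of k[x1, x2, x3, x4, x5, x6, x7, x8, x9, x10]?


Graded Nakayama: mu(m^d) = dim_k (m^d/m^(d+1)) = #degree-6 monomials in 10 vars
C(n+d-1,d)=C(15,6)=5005


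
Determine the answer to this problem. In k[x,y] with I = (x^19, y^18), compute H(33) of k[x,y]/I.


k[x,y], I = (x^19, y^18), d = 33
Need i < 19 and d-i < 18.
Range: 16 <= i <= 18.
H(33) = 3


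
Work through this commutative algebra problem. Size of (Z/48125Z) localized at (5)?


5-primary part: 48125=5^4*77
Size=5^4=625


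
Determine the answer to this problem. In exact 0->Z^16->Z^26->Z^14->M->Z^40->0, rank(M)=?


Alt sum=0:
(-1)^0*16 + (-1)^1*26 + (-1)^2*14 + (-1)^3*? + (-1)^4*40=0
rank(M)=44


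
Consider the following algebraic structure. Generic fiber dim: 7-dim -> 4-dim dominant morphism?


dim(fiber)=dim(X)-dim(Y)=7-4=3


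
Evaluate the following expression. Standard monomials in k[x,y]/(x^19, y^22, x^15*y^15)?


k[x,y]/I, I = (x^19, y^22, x^15*y^15)
Rect: 19x22=418. Corner: (19-15)x(22-15)=28.
dim = 418-28 = 390


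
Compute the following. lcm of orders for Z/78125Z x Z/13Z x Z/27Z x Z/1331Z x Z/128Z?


Exponent = lcm of the cyclic orders; pairwise coprime => product.
5^7*13^1*3^3*11^3*2^7=78125*13*27*1331*128=4671810000000


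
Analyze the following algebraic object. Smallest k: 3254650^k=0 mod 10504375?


3254650^k mod 10504375:
k=1: 3254650
k=2: 8820000
k=3: 3644375
k=4: 3001250
k=5: 0
First zero at k = 5


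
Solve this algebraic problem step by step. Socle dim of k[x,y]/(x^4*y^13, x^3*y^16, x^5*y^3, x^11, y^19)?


Socle = ann(m) = span of standard monomials u with x*u, y*u in I (staircase corners).
Minimal generators: x^11, x^5*y^3, x^4*y^13, x^3*y^16, y^19
Corners: x^2y^18, x^3y^15, x^4y^12, x^10y^2
Socle dim=4


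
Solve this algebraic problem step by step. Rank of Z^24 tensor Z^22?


rank(M(x)N) = rank(M)*rank(N)
24*22 = 528


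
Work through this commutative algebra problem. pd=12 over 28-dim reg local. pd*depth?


pd+depth=28
depth=28-12=16
pd*depth=12*16=192


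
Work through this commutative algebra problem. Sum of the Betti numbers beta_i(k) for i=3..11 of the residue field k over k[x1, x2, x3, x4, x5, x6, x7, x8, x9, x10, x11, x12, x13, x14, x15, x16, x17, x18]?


Koszul resolution: beta_i(k)=C(n,i), n=18
C(18,3)=816, C(18,4)=3060, C(18,5)=8568, C(18,6)=18564, C(18,7)=31824, C(18,8)=43758, C(18,9)=48620, C(18,10)=43758, C(18,11)=31824
Sum=230792


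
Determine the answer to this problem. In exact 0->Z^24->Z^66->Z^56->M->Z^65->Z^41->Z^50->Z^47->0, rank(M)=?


Alt sum=0:
(-1)^0*24 + (-1)^1*66 + (-1)^2*56 + (-1)^3*? + (-1)^4*65 + (-1)^5*41 + (-1)^6*50 + (-1)^7*47=0
rank(M)=41


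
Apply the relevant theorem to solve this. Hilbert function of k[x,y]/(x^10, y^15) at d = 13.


k[x,y], I = (x^10, y^15), d = 13
Need i < 10 and d-i < 15.
Range: 0 <= i <= 9.
H(13) = 10


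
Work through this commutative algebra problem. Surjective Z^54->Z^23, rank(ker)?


rank(ker) = 54-23 = 31


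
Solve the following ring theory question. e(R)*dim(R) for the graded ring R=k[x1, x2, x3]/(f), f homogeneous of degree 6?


e(R)=deg(f)=6, dim(R)=3-1=2
e*dim=6*2=12


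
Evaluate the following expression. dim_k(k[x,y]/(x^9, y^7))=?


Basis: x^i*y^j, i<9, j<7
9*7=63


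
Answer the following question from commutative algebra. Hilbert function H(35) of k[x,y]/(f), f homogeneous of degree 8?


H(t)=d for t>=d-1.
d=8, t=35
H(35)=8


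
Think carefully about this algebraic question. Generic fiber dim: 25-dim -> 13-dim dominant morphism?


dim(fiber)=dim(X)-dim(Y)=25-13=12


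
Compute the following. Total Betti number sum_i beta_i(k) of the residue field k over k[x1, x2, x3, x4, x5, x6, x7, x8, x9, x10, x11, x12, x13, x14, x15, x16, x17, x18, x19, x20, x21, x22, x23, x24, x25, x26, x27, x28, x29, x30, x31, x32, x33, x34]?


Koszul resolution: beta_i(k)=C(n,i), n=34
sum_i C(34,i) = 2^34 = 17179869184


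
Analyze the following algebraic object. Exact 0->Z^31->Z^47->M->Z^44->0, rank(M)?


Alt sum=0:
(-1)^0*31 + (-1)^1*47 + (-1)^2*? + (-1)^3*44=0
rank(M)=60


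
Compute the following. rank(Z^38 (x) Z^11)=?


rank(M(x)N) = rank(M)*rank(N)
38*11 = 418


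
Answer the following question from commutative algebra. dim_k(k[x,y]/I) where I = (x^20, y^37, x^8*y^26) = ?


k[x,y]/I, I = (x^20, y^37, x^8*y^26)
Rect: 20x37=740. Corner: (20-8)x(37-26)=132.
dim = 740-132 = 608


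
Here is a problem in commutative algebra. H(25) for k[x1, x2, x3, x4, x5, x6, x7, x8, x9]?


C(d+n-1,n-1)=C(33,8)=13884156


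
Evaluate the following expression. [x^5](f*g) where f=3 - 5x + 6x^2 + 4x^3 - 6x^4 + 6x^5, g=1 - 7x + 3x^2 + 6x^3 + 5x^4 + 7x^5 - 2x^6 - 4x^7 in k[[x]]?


[x^5] = sum a_i*b_j, i+j=5
  3*7=21
  -5*5=-25
  6*6=36
  4*3=12
  -6*-7=42
  6*1=6
Sum=92


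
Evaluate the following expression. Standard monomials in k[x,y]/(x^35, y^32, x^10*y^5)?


k[x,y]/I, I = (x^35, y^32, x^10*y^5)
Rect: 35x32=1120. Corner: (35-10)x(32-5)=675.
dim = 1120-675 = 445


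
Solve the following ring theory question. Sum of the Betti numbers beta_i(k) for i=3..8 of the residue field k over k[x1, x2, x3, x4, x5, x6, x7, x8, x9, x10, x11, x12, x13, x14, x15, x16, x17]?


Koszul resolution: beta_i(k)=C(n,i), n=17
C(17,3)=680, C(17,4)=2380, C(17,5)=6188, C(17,6)=12376, C(17,7)=19448, C(17,8)=24310
Sum=65382


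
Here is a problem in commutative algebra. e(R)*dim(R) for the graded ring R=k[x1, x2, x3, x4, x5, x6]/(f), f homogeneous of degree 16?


e(R)=deg(f)=16, dim(R)=6-1=5
e*dim=16*5=80


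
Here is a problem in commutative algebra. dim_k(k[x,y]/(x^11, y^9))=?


Basis: x^i*y^j, i<11, j<9
11*9=99


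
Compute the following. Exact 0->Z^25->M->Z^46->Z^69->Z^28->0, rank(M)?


Alt sum=0:
(-1)^0*25 + (-1)^1*? + (-1)^2*46 + (-1)^3*69 + (-1)^4*28=0
rank(M)=30


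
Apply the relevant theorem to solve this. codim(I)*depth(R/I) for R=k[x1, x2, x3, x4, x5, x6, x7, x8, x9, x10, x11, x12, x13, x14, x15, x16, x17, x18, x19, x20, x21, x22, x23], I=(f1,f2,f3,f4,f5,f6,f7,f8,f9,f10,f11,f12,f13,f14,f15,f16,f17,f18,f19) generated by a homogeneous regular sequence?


codim=19, depth=dim(R/I)=23-19=4
Product=19*4=76


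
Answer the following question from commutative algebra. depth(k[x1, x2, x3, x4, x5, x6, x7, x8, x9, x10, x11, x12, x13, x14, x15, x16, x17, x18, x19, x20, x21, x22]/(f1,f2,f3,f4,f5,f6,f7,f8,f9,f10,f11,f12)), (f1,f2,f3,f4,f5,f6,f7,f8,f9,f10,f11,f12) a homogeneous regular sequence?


depth(R)=22
depth(R/I)=22-12=10


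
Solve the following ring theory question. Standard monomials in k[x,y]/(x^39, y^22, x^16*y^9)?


k[x,y]/I, I = (x^39, y^22, x^16*y^9)
Rect: 39x22=858. Corner: (39-16)x(22-9)=299.
dim = 858-299 = 559


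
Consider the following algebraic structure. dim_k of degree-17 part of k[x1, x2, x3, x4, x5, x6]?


C(d+n-1,n-1)=C(22,5)=26334


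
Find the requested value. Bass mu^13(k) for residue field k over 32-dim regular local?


C(n,i)=C(32,13)=347373600
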